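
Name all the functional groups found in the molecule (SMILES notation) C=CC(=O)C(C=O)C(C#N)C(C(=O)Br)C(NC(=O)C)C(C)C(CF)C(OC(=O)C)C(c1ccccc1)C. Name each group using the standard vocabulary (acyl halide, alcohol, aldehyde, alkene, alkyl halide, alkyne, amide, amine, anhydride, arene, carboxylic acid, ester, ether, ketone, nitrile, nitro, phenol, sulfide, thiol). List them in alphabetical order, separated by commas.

acyl halide, aldehyde, alkene, alkyl halide, amide, arene, ester, ketone, nitrile

C=C double bond → alkene.
–C(=O)– with carbon on both sides → ketone.
pendant –CHO: carbonyl C bonded to C and H → aldehyde.
pendant –C≡N: nitrile.
pendant –C(=O)X: carbonyl C bonded to C and halogen → acyl halide.
pendant –NHC(=O)CH3: N bonded to a carbonyl → amide (not amine).
pendant –CH2X: halogen on sp³ carbon → alkyl halide.
pendant –OC(=O)CH3: an acyloxy group → ester.
pendant –C6H5: benzene ring → arene.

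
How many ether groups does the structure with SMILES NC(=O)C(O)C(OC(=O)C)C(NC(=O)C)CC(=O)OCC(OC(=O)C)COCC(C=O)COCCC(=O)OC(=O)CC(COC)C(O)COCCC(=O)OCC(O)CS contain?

4

Taking each segment in turn:
  H2NCO: –C(=O)NH2: carbonyl C bonded to C and to N → amide (the N is not a separate amine).
  CH(OH): –OH on an sp³ carbon → alcohol (secondary).
  CH(OCOCH3): pendant –OC(=O)CH3: an acyloxy group → ester.
  CH(NHCOCH3): pendant –NHC(=O)CH3: N bonded to a carbonyl → amide (not amine).
  CH2COOCH2: –C(=O)–O–C with C on the carbonyl side → ester.
  CH(OCOCH3): pendant –OC(=O)CH3: an acyloxy group → ester.
  CH2OCH2: C–O–C with sp³ carbons on both sides and no adjacent C=O → ether.
  CH(CHO): pendant –CHO: carbonyl C bonded to C and H → aldehyde.
  CH2OCH2: C–O–C with sp³ carbons on both sides and no adjacent C=O → ether.
  CH2CO-O-COCH2: two acyl groups sharing one oxygen, –C(=O)–O–C(=O)– → anhydride.
  CH(CH2OCH3): pendant –CH2OCH3: C–O–C linkage → ether.
  CH(OH): –OH on an sp³ carbon → alcohol (secondary).
  CH2OCH2: C–O–C with sp³ carbons on both sides and no adjacent C=O → ether.
  CH2COOCH2: –C(=O)–O–C with C on the carbonyl side → ester.
  CH(OH): –OH on an sp³ carbon → alcohol (secondary).
  CH2SH: –SH on an sp³ carbon → thiol.
Ether appears at: CH2OCH2, CH2OCH2, CH(CH2OCH3), CH2OCH2 → 4.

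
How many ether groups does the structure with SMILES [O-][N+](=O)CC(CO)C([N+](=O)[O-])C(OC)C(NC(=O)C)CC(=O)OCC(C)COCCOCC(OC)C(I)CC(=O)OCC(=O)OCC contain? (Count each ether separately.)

4

Reading the structure from left to right:
  O2NCH2: –NO2 on carbon → nitro group.
  CH(CH2OH): pendant –CH2OH on an sp³ backbone C → alcohol.
  CH(NO2): –NO2 on an sp³ carbon → nitro (the N=O is not a carbonyl).
  CH(OCH3): pendant –OCH3: C–O–C with sp³ C, no adjacent C=O → ether.
  CH(NHCOCH3): pendant –NHC(=O)CH3: N bonded to a carbonyl → amide (not amine).
  CH2COOCH2: –C(=O)–O–C with C on the carbonyl side → ester.
  CH2OCH2: C–O–C with sp³ carbons on both sides and no adjacent C=O → ether.
  CH2OCH2: C–O–C with sp³ carbons on both sides and no adjacent C=O → ether.
  CH(OCH3): pendant –OCH3: C–O–C with sp³ C, no adjacent C=O → ether.
  CH(I): halogen on an sp³ carbon → alkyl halide.
  CH2COOCH2: –C(=O)–O–C with C on the carbonyl side → ester.
  COOCH2CH3: –C(=O)OCH2CH3: carbonyl C bonded to C and to –OEt → ester.
Ether appears at: CH(OCH3), CH2OCH2, CH2OCH2, CH(OCH3) → 4.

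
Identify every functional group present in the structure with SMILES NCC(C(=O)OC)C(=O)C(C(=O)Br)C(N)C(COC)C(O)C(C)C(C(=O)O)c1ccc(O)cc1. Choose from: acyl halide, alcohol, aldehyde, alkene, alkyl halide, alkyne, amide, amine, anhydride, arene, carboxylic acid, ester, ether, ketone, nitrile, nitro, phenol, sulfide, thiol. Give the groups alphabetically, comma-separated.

acyl halide, alcohol, amine, arene, carboxylic acid, ester, ether, ketone, phenol

–NH2 on an sp³ carbon with no adjacent C=O → amine.
pendant –COOCH3: carbonyl C bonded to C and –OCH3 → ester.
–C(=O)– with carbon on both sides → ketone.
pendant –C(=O)X: carbonyl C bonded to C and halogen → acyl halide.
–NH2 on an sp³ carbon with no adjacent C=O → amine.
pendant –CH2OCH3: C–O–C linkage → ether.
–OH on an sp³ carbon → alcohol (secondary).
pendant –COOH: carbonyl C bonded to C and –OH → carboxylic acid.
–OH attached directly to an aromatic ring → phenol (not alcohol); the ring itself is an arene.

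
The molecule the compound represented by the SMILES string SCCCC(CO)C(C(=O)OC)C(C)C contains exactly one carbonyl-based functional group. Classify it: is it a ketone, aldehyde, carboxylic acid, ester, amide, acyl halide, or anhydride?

ester

The carbonyl is in the CH(COOCH3) segment: pendant –COOCH3: carbonyl C bonded to C and –OCH3 → ester.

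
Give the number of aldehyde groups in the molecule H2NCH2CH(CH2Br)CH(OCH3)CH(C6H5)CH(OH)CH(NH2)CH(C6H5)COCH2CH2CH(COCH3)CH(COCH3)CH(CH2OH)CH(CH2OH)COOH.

–NH2 on an sp³ carbon with no adjacent C=O → amine.
pendant –CH2X: halogen on sp³ carbon → alkyl halide.
pendant –OCH3: C–O–C with sp³ C, no adjacent C=O → ether.
pendant –C6H5: benzene ring → arene.
–OH on an sp³ carbon → alcohol (secondary).
–NH2 on an sp³ carbon with no adjacent C=O → amine.
pendant –C6H5: benzene ring → arene.
–C(=O)– with carbon on both sides → ketone.
pendant –COCH3: carbonyl C bonded to two carbons → ketone.
pendant –COCH3: carbonyl C bonded to two carbons → ketone.
pendant –CH2OH on an sp³ backbone C → alcohol.
pendant –CH2OH on an sp³ backbone C → alcohol.
–COOH: carbonyl C bonded to –OH and C → carboxylic acid (the –OH is not a separate alcohol).
No segment is a aldehyde: CO is ketone, not aldehyde; CH(COCH3) is ketone, not aldehyde; CH(COCH3) is ketone, not aldehyde. → 0.

0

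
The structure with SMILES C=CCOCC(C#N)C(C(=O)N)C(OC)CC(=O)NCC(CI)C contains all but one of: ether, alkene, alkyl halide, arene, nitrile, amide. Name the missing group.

ether: present (CH2OCH2 — C–O–C with sp³ carbons on both sides and no adjacent C=O → ether).
nitrile: present (CH(CN) — pendant –C≡N: nitrile).
alkyl halide: present (CH(CH2I) — pendant –CH2X: halogen on sp³ carbon → alkyl halide).
amide: present (CH(CONH2) — pendant –CONH2: carbonyl C bonded to C and N → amide).
alkene: present (CH2=CH — C=C double bond → alkene).
arene: no segment matches this pattern.

arene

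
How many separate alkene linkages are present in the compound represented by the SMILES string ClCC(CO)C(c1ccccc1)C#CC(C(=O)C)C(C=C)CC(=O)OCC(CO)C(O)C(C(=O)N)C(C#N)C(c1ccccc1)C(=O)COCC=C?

Reading the structure from left to right:
  ClCH2: halogen on an sp³ carbon → alkyl halide.
  CH(CH2OH): pendant –CH2OH on an sp³ backbone C → alcohol.
  CH(C6H5): pendant –C6H5: benzene ring → arene.
  C≡C: C≡C triple bond → alkyne.
  CH(COCH3): pendant –COCH3: carbonyl C bonded to two carbons → ketone.
  CH(CH=CH2): pendant –CH=CH2: C=C double bond → alkene.
  CH2COOCH2: –C(=O)–O–C with C on the carbonyl side → ester.
  CH(CH2OH): pendant –CH2OH on an sp³ backbone C → alcohol.
  CH(OH): –OH on an sp³ carbon → alcohol (secondary).
  CH(CONH2): pendant –CONH2: carbonyl C bonded to C and N → amide.
  CH(CN): pendant –C≡N: nitrile.
  CH(C6H5): pendant –C6H5: benzene ring → arene.
  CO: –C(=O)– with carbon on both sides → ketone.
  CH2OCH2: C–O–C with sp³ carbons on both sides and no adjacent C=O → ether.
  CH=CH2: C=C double bond → alkene.
Alkene appears at: CH(CH=CH2), CH=CH2 → 2.

2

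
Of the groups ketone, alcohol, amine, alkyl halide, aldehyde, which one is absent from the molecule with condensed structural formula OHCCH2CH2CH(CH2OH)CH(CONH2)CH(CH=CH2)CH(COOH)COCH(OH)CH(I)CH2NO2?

amine

alcohol: present (CH(CH2OH) — pendant –CH2OH on an sp³ backbone C → alcohol).
ketone: present (CO — –C(=O)– with carbon on both sides → ketone).
alkyl halide: present (CH(I) — halogen on an sp³ carbon → alkyl halide).
aldehyde: present (OHC — terminal –CHO: carbonyl C bonded to H and C → aldehyde).
amine: absent. In CH(CONH2), the nitrogen is bonded directly to a carbonyl carbon, making it part of an amide, not a free amine.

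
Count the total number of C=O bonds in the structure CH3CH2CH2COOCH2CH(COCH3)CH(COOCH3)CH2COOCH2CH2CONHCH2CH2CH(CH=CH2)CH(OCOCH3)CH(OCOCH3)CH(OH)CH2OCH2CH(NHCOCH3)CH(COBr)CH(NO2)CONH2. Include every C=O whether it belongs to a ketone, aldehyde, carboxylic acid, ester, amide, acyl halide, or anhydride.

10

CH2COOCH2: ester, 1 C=O (running total 1).
CH(COCH3): ketone, 1 C=O (running total 2).
CH(COOCH3): ester, 1 C=O (running total 3).
CH2COOCH2: ester, 1 C=O (running total 4).
CH2CONHCH2: amide, 1 C=O (running total 5).
CH(OCOCH3): ester, 1 C=O (running total 6).
CH(OCOCH3): ester, 1 C=O (running total 7).
CH(NHCOCH3): amide, 1 C=O (running total 8).
CH(COBr): acyl halide, 1 C=O (running total 9).
CONH2: amide, 1 C=O (running total 10).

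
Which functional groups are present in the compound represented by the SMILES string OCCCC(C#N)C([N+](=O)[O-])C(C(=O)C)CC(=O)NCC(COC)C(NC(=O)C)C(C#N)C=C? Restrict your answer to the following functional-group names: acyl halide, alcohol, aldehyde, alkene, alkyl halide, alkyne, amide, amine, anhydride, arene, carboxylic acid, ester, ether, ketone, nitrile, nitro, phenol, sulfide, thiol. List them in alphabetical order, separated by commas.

alcohol, alkene, amide, ether, ketone, nitrile, nitro

Working along the chain:
  HOCH2: HO– on an sp³ carbon → alcohol.
  CH(CN): pendant –C≡N: nitrile.
  CH(NO2): –NO2 on an sp³ carbon → nitro (the N=O is not a carbonyl).
  CH(COCH3): pendant –COCH3: carbonyl C bonded to two carbons → ketone.
  CH2CONHCH2: –C(=O)–N– linkage → amide (the N is not an amine).
  CH(CH2OCH3): pendant –CH2OCH3: C–O–C linkage → ether.
  CH(NHCOCH3): pendant –NHC(=O)CH3: N bonded to a carbonyl → amide (not amine).
  CH(CN): pendant –C≡N: nitrile.
  CH=CH2: C=C double bond → alkene.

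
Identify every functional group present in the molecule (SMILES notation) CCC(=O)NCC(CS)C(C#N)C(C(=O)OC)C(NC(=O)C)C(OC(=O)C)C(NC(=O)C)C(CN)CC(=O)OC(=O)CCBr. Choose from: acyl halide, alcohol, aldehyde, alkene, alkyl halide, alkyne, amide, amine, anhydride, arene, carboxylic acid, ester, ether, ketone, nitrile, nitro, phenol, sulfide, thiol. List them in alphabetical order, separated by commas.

alkyl halide, amide, amine, anhydride, ester, nitrile, thiol

Taking each segment in turn:
  CH2CONHCH2: –C(=O)–N– linkage → amide (the N is not an amine).
  CH(CH2SH): pendant –CH2SH → thiol.
  CH(CN): pendant –C≡N: nitrile.
  CH(COOCH3): pendant –COOCH3: carbonyl C bonded to C and –OCH3 → ester.
  CH(NHCOCH3): pendant –NHC(=O)CH3: N bonded to a carbonyl → amide (not amine).
  CH(OCOCH3): pendant –OC(=O)CH3: an acyloxy group → ester.
  CH(NHCOCH3): pendant –NHC(=O)CH3: N bonded to a carbonyl → amide (not amine).
  CH(CH2NH2): pendant –CH2NH2: N on sp³ C, no adjacent C=O → amine.
  CH2CO-O-COCH2: two acyl groups sharing one oxygen, –C(=O)–O–C(=O)– → anhydride.
  CH2Br: halogen on an sp³ carbon → alkyl halide.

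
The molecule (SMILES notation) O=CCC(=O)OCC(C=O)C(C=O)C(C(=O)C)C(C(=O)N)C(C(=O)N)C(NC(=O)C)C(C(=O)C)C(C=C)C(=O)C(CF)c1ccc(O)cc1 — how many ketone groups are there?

Working along the chain:
  OHC: terminal –CHO: carbonyl C bonded to H and C → aldehyde.
  CH2COOCH2: –C(=O)–O–C with C on the carbonyl side → ester.
  CH(CHO): pendant –CHO: carbonyl C bonded to C and H → aldehyde.
  CH(CHO): pendant –CHO: carbonyl C bonded to C and H → aldehyde.
  CH(COCH3): pendant –COCH3: carbonyl C bonded to two carbons → ketone.
  CH(CONH2): pendant –CONH2: carbonyl C bonded to C and N → amide.
  CH(CONH2): pendant –CONH2: carbonyl C bonded to C and N → amide.
  CH(NHCOCH3): pendant –NHC(=O)CH3: N bonded to a carbonyl → amide (not amine).
  CH(COCH3): pendant –COCH3: carbonyl C bonded to two carbons → ketone.
  CH(CH=CH2): pendant –CH=CH2: C=C double bond → alkene.
  CO: –C(=O)– with carbon on both sides → ketone.
  CH(CH2F): pendant –CH2X: halogen on sp³ carbon → alkyl halide.
  C6H4OH: –OH attached directly to an aromatic ring → phenol (not alcohol); the ring itself is an arene.
Ketone appears at: CH(COCH3), CH(COCH3), CO → 3.

3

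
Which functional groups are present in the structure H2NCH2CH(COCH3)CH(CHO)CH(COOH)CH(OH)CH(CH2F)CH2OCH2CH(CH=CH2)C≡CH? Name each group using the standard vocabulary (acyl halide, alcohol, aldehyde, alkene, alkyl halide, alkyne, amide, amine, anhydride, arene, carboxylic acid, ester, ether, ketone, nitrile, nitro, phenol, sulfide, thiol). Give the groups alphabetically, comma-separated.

Reading the structure from left to right:
  H2NCH2: –NH2 on an sp³ carbon with no adjacent C=O → amine.
  CH(COCH3): pendant –COCH3: carbonyl C bonded to two carbons → ketone.
  CH(CHO): pendant –CHO: carbonyl C bonded to C and H → aldehyde.
  CH(COOH): pendant –COOH: carbonyl C bonded to C and –OH → carboxylic acid.
  CH(OH): –OH on an sp³ carbon → alcohol (secondary).
  CH(CH2F): pendant –CH2X: halogen on sp³ carbon → alkyl halide.
  CH2OCH2: C–O–C with sp³ carbons on both sides and no adjacent C=O → ether.
  CH(CH=CH2): pendant –CH=CH2: C=C double bond → alkene.
  C≡CH: C≡C triple bond → alkyne.

alcohol, aldehyde, alkene, alkyl halide, alkyne, amine, carboxylic acid, ether, ketone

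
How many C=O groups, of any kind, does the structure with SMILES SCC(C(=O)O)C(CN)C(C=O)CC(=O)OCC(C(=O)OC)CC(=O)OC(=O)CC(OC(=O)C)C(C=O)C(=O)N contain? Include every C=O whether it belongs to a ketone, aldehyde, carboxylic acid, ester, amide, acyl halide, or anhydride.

9

CH(COOH): carboxylic acid, 1 C=O (running total 1).
CH(CHO): aldehyde, 1 C=O (running total 2).
CH2COOCH2: ester, 1 C=O (running total 3).
CH(COOCH3): ester, 1 C=O (running total 4).
CH2CO-O-COCH2: anhydride, 2 C=O (running total 6).
CH(OCOCH3): ester, 1 C=O (running total 7).
CH(CHO): aldehyde, 1 C=O (running total 8).
CONH2: amide, 1 C=O (running total 9).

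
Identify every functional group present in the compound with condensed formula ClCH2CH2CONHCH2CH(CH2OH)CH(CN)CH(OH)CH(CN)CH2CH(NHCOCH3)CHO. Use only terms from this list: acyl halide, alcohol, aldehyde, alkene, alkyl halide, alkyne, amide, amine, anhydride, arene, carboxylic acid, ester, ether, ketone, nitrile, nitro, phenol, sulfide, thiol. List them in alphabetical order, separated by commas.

alcohol, aldehyde, alkyl halide, amide, nitrile

Reading the structure from left to right:
  ClCH2: halogen on an sp³ carbon → alkyl halide.
  CH2CONHCH2: –C(=O)–N– linkage → amide (the N is not an amine).
  CH(CH2OH): pendant –CH2OH on an sp³ backbone C → alcohol.
  CH(CN): pendant –C≡N: nitrile.
  CH(OH): –OH on an sp³ carbon → alcohol (secondary).
  CH(CN): pendant –C≡N: nitrile.
  CH(NHCOCH3): pendant –NHC(=O)CH3: N bonded to a carbonyl → amide (not amine).
  CHO: terminal –CHO: carbonyl C bonded to H and C → aldehyde.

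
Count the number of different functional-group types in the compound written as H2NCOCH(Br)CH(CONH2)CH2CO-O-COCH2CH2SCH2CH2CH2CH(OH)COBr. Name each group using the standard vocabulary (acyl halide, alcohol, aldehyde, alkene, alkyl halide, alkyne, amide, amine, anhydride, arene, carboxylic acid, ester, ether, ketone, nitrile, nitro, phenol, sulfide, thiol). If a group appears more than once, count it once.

Taking each segment in turn:
  H2NCO: –C(=O)NH2: carbonyl C bonded to C and to N → amide (the N is not a separate amine).
  CH(Br): halogen on an sp³ carbon → alkyl halide.
  CH(CONH2): pendant –CONH2: carbonyl C bonded to C and N → amide.
  CH2CO-O-COCH2: two acyl groups sharing one oxygen, –C(=O)–O–C(=O)– → anhydride.
  CH2SCH2: C–S–C linkage → sulfide (thioether).
  CH(OH): –OH on an sp³ carbon → alcohol (secondary).
  COBr: –C(=O)Br: carbonyl C bonded to C and to a halogen → acyl halide (not alkyl halide).
Distinct types present: acyl halide, alcohol, alkyl halide, amide, anhydride, sulfide.

6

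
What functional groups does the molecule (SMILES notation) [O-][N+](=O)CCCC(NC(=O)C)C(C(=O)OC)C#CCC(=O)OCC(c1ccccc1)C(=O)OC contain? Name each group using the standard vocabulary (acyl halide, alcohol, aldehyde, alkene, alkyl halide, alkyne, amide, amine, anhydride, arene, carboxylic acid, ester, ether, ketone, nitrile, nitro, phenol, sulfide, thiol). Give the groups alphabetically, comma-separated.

alkyne, amide, arene, ester, nitro

–NO2 on carbon → nitro group.
pendant –NHC(=O)CH3: N bonded to a carbonyl → amide (not amine).
pendant –COOCH3: carbonyl C bonded to C and –OCH3 → ester.
C≡C triple bond → alkyne.
–C(=O)–O–C with C on the carbonyl side → ester.
pendant –C6H5: benzene ring → arene.
–C(=O)OCH3: carbonyl C bonded to C and to –OCH3 → ester (not ketone + ether).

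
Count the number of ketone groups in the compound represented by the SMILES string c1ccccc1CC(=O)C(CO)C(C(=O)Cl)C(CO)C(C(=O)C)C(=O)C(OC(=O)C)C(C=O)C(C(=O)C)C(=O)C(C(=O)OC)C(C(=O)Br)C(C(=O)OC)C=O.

Reading the structure from left to right:
  C6H5: C6H5– phenyl ring → arene.
  CO: –C(=O)– with carbon on both sides → ketone.
  CH(CH2OH): pendant –CH2OH on an sp³ backbone C → alcohol.
  CH(COCl): pendant –C(=O)X: carbonyl C bonded to C and halogen → acyl halide.
  CH(CH2OH): pendant –CH2OH on an sp³ backbone C → alcohol.
  CH(COCH3): pendant –COCH3: carbonyl C bonded to two carbons → ketone.
  CO: –C(=O)– with carbon on both sides → ketone.
  CH(OCOCH3): pendant –OC(=O)CH3: an acyloxy group → ester.
  CH(CHO): pendant –CHO: carbonyl C bonded to C and H → aldehyde.
  CH(COCH3): pendant –COCH3: carbonyl C bonded to two carbons → ketone.
  CO: –C(=O)– with carbon on both sides → ketone.
  CH(COOCH3): pendant –COOCH3: carbonyl C bonded to C and –OCH3 → ester.
  CH(COBr): pendant –C(=O)X: carbonyl C bonded to C and halogen → acyl halide.
  CH(COOCH3): pendant –COOCH3: carbonyl C bonded to C and –OCH3 → ester.
  CHO: terminal –CHO: carbonyl C bonded to H and C → aldehyde.
Ketone appears at: CO, CH(COCH3), CO, CH(COCH3), CO → 5.

5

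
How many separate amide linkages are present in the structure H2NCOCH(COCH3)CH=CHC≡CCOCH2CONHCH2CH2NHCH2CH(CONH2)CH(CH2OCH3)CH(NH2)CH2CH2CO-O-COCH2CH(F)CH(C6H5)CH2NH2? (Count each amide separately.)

Reading the structure from left to right:
  H2NCO: –C(=O)NH2: carbonyl C bonded to C and to N → amide (the N is not a separate amine).
  CH(COCH3): pendant –COCH3: carbonyl C bonded to two carbons → ketone.
  CH=CH: C=C double bond → alkene.
  C≡C: C≡C triple bond → alkyne.
  CO: –C(=O)– with carbon on both sides → ketone.
  CH2CONHCH2: –C(=O)–N– linkage → amide (the N is not an amine).
  CH2NHCH2: C–N–C with sp³ carbons and no adjacent C=O → amine (secondary).
  CH(CONH2): pendant –CONH2: carbonyl C bonded to C and N → amide.
  CH(CH2OCH3): pendant –CH2OCH3: C–O–C linkage → ether.
  CH(NH2): –NH2 on an sp³ carbon with no adjacent C=O → amine.
  CH2CO-O-COCH2: two acyl groups sharing one oxygen, –C(=O)–O–C(=O)– → anhydride.
  CH(F): halogen on an sp³ carbon → alkyl halide.
  CH(C6H5): pendant –C6H5: benzene ring → arene.
  CH2NH2: –NH2 on an sp³ carbon with no adjacent C=O → amine.
Amide appears at: H2NCO, CH2CONHCH2, CH(CONH2) → 3.

3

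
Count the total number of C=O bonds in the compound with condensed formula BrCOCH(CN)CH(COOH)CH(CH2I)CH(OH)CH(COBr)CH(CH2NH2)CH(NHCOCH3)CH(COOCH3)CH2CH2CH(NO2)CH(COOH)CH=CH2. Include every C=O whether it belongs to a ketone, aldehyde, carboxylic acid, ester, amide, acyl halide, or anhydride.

6

BrCO: acyl halide, 1 C=O (running total 1).
CH(COOH): carboxylic acid, 1 C=O (running total 2).
CH(COBr): acyl halide, 1 C=O (running total 3).
CH(NHCOCH3): amide, 1 C=O (running total 4).
CH(COOCH3): ester, 1 C=O (running total 5).
CH(COOH): carboxylic acid, 1 C=O (running total 6).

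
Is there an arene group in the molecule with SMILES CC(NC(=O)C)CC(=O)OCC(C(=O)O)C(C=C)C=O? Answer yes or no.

Working along the chain:
  CH(NHCOCH3): pendant –NHC(=O)CH3: N bonded to a carbonyl → amide (not amine).
  CH2COOCH2: –C(=O)–O–C with C on the carbonyl side → ester.
  CH(COOH): pendant –COOH: carbonyl C bonded to C and –OH → carboxylic acid.
  CH(CH=CH2): pendant –CH=CH2: C=C double bond → alkene.
  CHO: terminal –CHO: carbonyl C bonded to H and C → aldehyde.
The groups actually present are: aldehyde, alkene, amide, carboxylic acid, ester.

no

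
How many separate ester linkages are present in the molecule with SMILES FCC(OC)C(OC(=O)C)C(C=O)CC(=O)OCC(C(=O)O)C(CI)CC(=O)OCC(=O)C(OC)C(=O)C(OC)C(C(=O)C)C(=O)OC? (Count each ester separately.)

halogen on an sp³ carbon → alkyl halide.
pendant –OCH3: C–O–C with sp³ C, no adjacent C=O → ether.
pendant –OC(=O)CH3: an acyloxy group → ester.
pendant –CHO: carbonyl C bonded to C and H → aldehyde.
–C(=O)–O–C with C on the carbonyl side → ester.
pendant –COOH: carbonyl C bonded to C and –OH → carboxylic acid.
pendant –CH2X: halogen on sp³ carbon → alkyl halide.
–C(=O)–O–C with C on the carbonyl side → ester.
–C(=O)– with carbon on both sides → ketone.
pendant –OCH3: C–O–C with sp³ C, no adjacent C=O → ether.
–C(=O)– with carbon on both sides → ketone.
pendant –OCH3: C–O–C with sp³ C, no adjacent C=O → ether.
pendant –COCH3: carbonyl C bonded to two carbons → ketone.
–C(=O)OCH3: carbonyl C bonded to C and to –OCH3 → ester (not ketone + ether).
Ester appears at: CH(OCOCH3), CH2COOCH2, CH2COOCH2, COOCH3 → 4.

4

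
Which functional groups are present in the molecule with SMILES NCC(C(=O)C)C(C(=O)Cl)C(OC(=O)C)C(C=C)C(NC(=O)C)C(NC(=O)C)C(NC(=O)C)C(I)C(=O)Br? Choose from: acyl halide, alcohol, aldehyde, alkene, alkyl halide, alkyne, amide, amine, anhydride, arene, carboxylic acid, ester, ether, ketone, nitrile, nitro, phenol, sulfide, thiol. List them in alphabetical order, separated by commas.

Taking each segment in turn:
  H2NCH2: –NH2 on an sp³ carbon with no adjacent C=O → amine.
  CH(COCH3): pendant –COCH3: carbonyl C bonded to two carbons → ketone.
  CH(COCl): pendant –C(=O)X: carbonyl C bonded to C and halogen → acyl halide.
  CH(OCOCH3): pendant –OC(=O)CH3: an acyloxy group → ester.
  CH(CH=CH2): pendant –CH=CH2: C=C double bond → alkene.
  CH(NHCOCH3): pendant –NHC(=O)CH3: N bonded to a carbonyl → amide (not amine).
  CH(NHCOCH3): pendant –NHC(=O)CH3: N bonded to a carbonyl → amide (not amine).
  CH(NHCOCH3): pendant –NHC(=O)CH3: N bonded to a carbonyl → amide (not amine).
  CH(I): halogen on an sp³ carbon → alkyl halide.
  COBr: –C(=O)Br: carbonyl C bonded to C and to a halogen → acyl halide (not alkyl halide).

acyl halide, alkene, alkyl halide, amide, amine, ester, ketone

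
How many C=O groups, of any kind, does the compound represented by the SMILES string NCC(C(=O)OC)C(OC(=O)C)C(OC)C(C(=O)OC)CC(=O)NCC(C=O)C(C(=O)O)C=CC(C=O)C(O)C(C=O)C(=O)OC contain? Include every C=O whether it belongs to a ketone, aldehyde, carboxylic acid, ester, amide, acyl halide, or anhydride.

9

CH(COOCH3): ester, 1 C=O (running total 1).
CH(OCOCH3): ester, 1 C=O (running total 2).
CH(COOCH3): ester, 1 C=O (running total 3).
CH2CONHCH2: amide, 1 C=O (running total 4).
CH(CHO): aldehyde, 1 C=O (running total 5).
CH(COOH): carboxylic acid, 1 C=O (running total 6).
CH(CHO): aldehyde, 1 C=O (running total 7).
CH(CHO): aldehyde, 1 C=O (running total 8).
COOCH3: ester, 1 C=O (running total 9).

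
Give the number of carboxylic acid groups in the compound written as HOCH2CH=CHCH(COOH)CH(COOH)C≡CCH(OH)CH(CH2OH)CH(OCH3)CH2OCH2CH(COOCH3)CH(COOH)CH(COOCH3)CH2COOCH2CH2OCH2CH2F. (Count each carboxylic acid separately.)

Working along the chain:
  HOCH2: HO– on an sp³ carbon → alcohol.
  CH=CH: C=C double bond → alkene.
  CH(COOH): pendant –COOH: carbonyl C bonded to C and –OH → carboxylic acid.
  CH(COOH): pendant –COOH: carbonyl C bonded to C and –OH → carboxylic acid.
  C≡C: C≡C triple bond → alkyne.
  CH(OH): –OH on an sp³ carbon → alcohol (secondary).
  CH(CH2OH): pendant –CH2OH on an sp³ backbone C → alcohol.
  CH(OCH3): pendant –OCH3: C–O–C with sp³ C, no adjacent C=O → ether.
  CH2OCH2: C–O–C with sp³ carbons on both sides and no adjacent C=O → ether.
  CH(COOCH3): pendant –COOCH3: carbonyl C bonded to C and –OCH3 → ester.
  CH(COOH): pendant –COOH: carbonyl C bonded to C and –OH → carboxylic acid.
  CH(COOCH3): pendant –COOCH3: carbonyl C bonded to C and –OCH3 → ester.
  CH2COOCH2: –C(=O)–O–C with C on the carbonyl side → ester.
  CH2OCH2: C–O–C with sp³ carbons on both sides and no adjacent C=O → ether.
  CH2F: halogen on an sp³ carbon → alkyl halide.
Carboxylic acid appears at: CH(COOH), CH(COOH), CH(COOH) → 3.

3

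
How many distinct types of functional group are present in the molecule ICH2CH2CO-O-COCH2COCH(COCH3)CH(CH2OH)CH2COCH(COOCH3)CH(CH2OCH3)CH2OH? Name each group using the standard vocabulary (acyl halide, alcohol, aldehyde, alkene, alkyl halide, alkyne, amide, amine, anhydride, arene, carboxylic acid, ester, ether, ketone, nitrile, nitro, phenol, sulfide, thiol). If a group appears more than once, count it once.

Reading the structure from left to right:
  ICH2: halogen on an sp³ carbon → alkyl halide.
  CH2CO-O-COCH2: two acyl groups sharing one oxygen, –C(=O)–O–C(=O)– → anhydride.
  CO: –C(=O)– with carbon on both sides → ketone.
  CH(COCH3): pendant –COCH3: carbonyl C bonded to two carbons → ketone.
  CH(CH2OH): pendant –CH2OH on an sp³ backbone C → alcohol.
  CO: –C(=O)– with carbon on both sides → ketone.
  CH(COOCH3): pendant –COOCH3: carbonyl C bonded to C and –OCH3 → ester.
  CH(CH2OCH3): pendant –CH2OCH3: C–O–C linkage → ether.
  CH2OH: –OH on an sp³ carbon → alcohol.
Distinct types present: alcohol, alkyl halide, anhydride, ester, ether, ketone.

6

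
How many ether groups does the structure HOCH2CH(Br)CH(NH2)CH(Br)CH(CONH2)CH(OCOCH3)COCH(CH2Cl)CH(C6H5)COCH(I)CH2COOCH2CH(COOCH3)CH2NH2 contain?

0

Taking each segment in turn:
  HOCH2: HO– on an sp³ carbon → alcohol.
  CH(Br): halogen on an sp³ carbon → alkyl halide.
  CH(NH2): –NH2 on an sp³ carbon with no adjacent C=O → amine.
  CH(Br): halogen on an sp³ carbon → alkyl halide.
  CH(CONH2): pendant –CONH2: carbonyl C bonded to C and N → amide.
  CH(OCOCH3): pendant –OC(=O)CH3: an acyloxy group → ester.
  CO: –C(=O)– with carbon on both sides → ketone.
  CH(CH2Cl): pendant –CH2X: halogen on sp³ carbon → alkyl halide.
  CH(C6H5): pendant –C6H5: benzene ring → arene.
  CO: –C(=O)– with carbon on both sides → ketone.
  CH(I): halogen on an sp³ carbon → alkyl halide.
  CH2COOCH2: –C(=O)–O–C with C on the carbonyl side → ester.
  CH(COOCH3): pendant –COOCH3: carbonyl C bonded to C and –OCH3 → ester.
  CH2NH2: –NH2 on an sp³ carbon with no adjacent C=O → amine.
No segment is a ether: HOCH2 is alcohol, not ether; CH(OCOCH3) is ester, not ether; CH2COOCH2 is ester, not ether. → 0.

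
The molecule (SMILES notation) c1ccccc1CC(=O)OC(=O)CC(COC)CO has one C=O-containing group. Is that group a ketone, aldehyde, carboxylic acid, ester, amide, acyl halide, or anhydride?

The carbonyl is in the CH2CO-O-COCH2 segment: two acyl groups sharing one oxygen, –C(=O)–O–C(=O)– → anhydride.

anhydride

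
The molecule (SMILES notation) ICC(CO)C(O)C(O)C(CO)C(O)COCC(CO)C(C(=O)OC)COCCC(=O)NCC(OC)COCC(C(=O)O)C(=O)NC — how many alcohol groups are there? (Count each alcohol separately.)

Taking each segment in turn:
  ICH2: halogen on an sp³ carbon → alkyl halide.
  CH(CH2OH): pendant –CH2OH on an sp³ backbone C → alcohol.
  CH(OH): –OH on an sp³ carbon → alcohol (secondary).
  CH(OH): –OH on an sp³ carbon → alcohol (secondary).
  CH(CH2OH): pendant –CH2OH on an sp³ backbone C → alcohol.
  CH(OH): –OH on an sp³ carbon → alcohol (secondary).
  CH2OCH2: C–O–C with sp³ carbons on both sides and no adjacent C=O → ether.
  CH(CH2OH): pendant –CH2OH on an sp³ backbone C → alcohol.
  CH(COOCH3): pendant –COOCH3: carbonyl C bonded to C and –OCH3 → ester.
  CH2OCH2: C–O–C with sp³ carbons on both sides and no adjacent C=O → ether.
  CH2CONHCH2: –C(=O)–N– linkage → amide (the N is not an amine).
  CH(OCH3): pendant –OCH3: C–O–C with sp³ C, no adjacent C=O → ether.
  CH2OCH2: C–O–C with sp³ carbons on both sides and no adjacent C=O → ether.
  CH(COOH): pendant –COOH: carbonyl C bonded to C and –OH → carboxylic acid.
  CONHCH3: –C(=O)NHCH3: carbonyl C bonded to C and to N → amide (the N is not an amine).
Alcohol appears at: CH(CH2OH), CH(OH), CH(OH), CH(CH2OH), CH(OH), CH(CH2OH) → 6.

6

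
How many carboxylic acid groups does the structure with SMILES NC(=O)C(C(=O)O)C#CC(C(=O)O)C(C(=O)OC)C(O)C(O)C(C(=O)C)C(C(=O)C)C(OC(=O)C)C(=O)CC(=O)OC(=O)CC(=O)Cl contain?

2

Taking each segment in turn:
  H2NCO: –C(=O)NH2: carbonyl C bonded to C and to N → amide (the N is not a separate amine).
  CH(COOH): pendant –COOH: carbonyl C bonded to C and –OH → carboxylic acid.
  C≡C: C≡C triple bond → alkyne.
  CH(COOH): pendant –COOH: carbonyl C bonded to C and –OH → carboxylic acid.
  CH(COOCH3): pendant –COOCH3: carbonyl C bonded to C and –OCH3 → ester.
  CH(OH): –OH on an sp³ carbon → alcohol (secondary).
  CH(OH): –OH on an sp³ carbon → alcohol (secondary).
  CH(COCH3): pendant –COCH3: carbonyl C bonded to two carbons → ketone.
  CH(COCH3): pendant –COCH3: carbonyl C bonded to two carbons → ketone.
  CH(OCOCH3): pendant –OC(=O)CH3: an acyloxy group → ester.
  CO: –C(=O)– with carbon on both sides → ketone.
  CH2CO-O-COCH2: two acyl groups sharing one oxygen, –C(=O)–O–C(=O)– → anhydride.
  COCl: –C(=O)Cl: carbonyl C bonded to C and to a halogen → acyl halide (not alkyl halide).
Carboxylic acid appears at: CH(COOH), CH(COOH) → 2.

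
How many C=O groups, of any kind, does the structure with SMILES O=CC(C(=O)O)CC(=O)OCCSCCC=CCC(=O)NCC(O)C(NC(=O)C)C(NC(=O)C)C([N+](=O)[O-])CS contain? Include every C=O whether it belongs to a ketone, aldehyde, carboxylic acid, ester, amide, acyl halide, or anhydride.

OHC: aldehyde, 1 C=O (running total 1).
CH(COOH): carboxylic acid, 1 C=O (running total 2).
CH2COOCH2: ester, 1 C=O (running total 3).
CH2CONHCH2: amide, 1 C=O (running total 4).
CH(NHCOCH3): amide, 1 C=O (running total 5).
CH(NHCOCH3): amide, 1 C=O (running total 6).

6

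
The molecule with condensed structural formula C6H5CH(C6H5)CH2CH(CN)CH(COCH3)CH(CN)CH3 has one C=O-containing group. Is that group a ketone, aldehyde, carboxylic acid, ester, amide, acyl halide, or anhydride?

ketone

The carbonyl is in the CH(COCH3) segment: pendant –COCH3: carbonyl C bonded to two carbons → ketone.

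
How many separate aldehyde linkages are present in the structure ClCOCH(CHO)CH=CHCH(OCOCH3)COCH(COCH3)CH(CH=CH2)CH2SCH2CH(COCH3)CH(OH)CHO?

2

Working along the chain:
  ClCO: –C(=O)Cl: carbonyl C bonded to C and to a halogen → acyl halide (not alkyl halide).
  CH(CHO): pendant –CHO: carbonyl C bonded to C and H → aldehyde.
  CH=CH: C=C double bond → alkene.
  CH(OCOCH3): pendant –OC(=O)CH3: an acyloxy group → ester.
  CO: –C(=O)– with carbon on both sides → ketone.
  CH(COCH3): pendant –COCH3: carbonyl C bonded to two carbons → ketone.
  CH(CH=CH2): pendant –CH=CH2: C=C double bond → alkene.
  CH2SCH2: C–S–C linkage → sulfide (thioether).
  CH(COCH3): pendant –COCH3: carbonyl C bonded to two carbons → ketone.
  CH(OH): –OH on an sp³ carbon → alcohol (secondary).
  CHO: terminal –CHO: carbonyl C bonded to H and C → aldehyde.
Aldehyde appears at: CH(CHO), CHO → 2.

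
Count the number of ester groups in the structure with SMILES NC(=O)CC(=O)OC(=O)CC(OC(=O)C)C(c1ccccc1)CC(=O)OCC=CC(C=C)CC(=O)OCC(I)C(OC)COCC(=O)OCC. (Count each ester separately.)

4

Working along the chain:
  H2NCO: –C(=O)NH2: carbonyl C bonded to C and to N → amide (the N is not a separate amine).
  CH2CO-O-COCH2: two acyl groups sharing one oxygen, –C(=O)–O–C(=O)– → anhydride.
  CH(OCOCH3): pendant –OC(=O)CH3: an acyloxy group → ester.
  CH(C6H5): pendant –C6H5: benzene ring → arene.
  CH2COOCH2: –C(=O)–O–C with C on the carbonyl side → ester.
  CH=CH: C=C double bond → alkene.
  CH(CH=CH2): pendant –CH=CH2: C=C double bond → alkene.
  CH2COOCH2: –C(=O)–O–C with C on the carbonyl side → ester.
  CH(I): halogen on an sp³ carbon → alkyl halide.
  CH(OCH3): pendant –OCH3: C–O–C with sp³ C, no adjacent C=O → ether.
  CH2OCH2: C–O–C with sp³ carbons on both sides and no adjacent C=O → ether.
  COOCH2CH3: –C(=O)OCH2CH3: carbonyl C bonded to C and to –OEt → ester.
Ester appears at: CH(OCOCH3), CH2COOCH2, CH2COOCH2, COOCH2CH3 → 4.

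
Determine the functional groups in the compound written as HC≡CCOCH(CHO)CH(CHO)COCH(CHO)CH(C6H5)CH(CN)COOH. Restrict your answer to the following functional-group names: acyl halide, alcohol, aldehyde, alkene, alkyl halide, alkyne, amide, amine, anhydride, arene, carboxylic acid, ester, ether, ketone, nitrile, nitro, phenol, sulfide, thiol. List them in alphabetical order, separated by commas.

Reading the structure from left to right:
  HC≡C: C≡C triple bond → alkyne.
  CO: –C(=O)– with carbon on both sides → ketone.
  CH(CHO): pendant –CHO: carbonyl C bonded to C and H → aldehyde.
  CH(CHO): pendant –CHO: carbonyl C bonded to C and H → aldehyde.
  CO: –C(=O)– with carbon on both sides → ketone.
  CH(CHO): pendant –CHO: carbonyl C bonded to C and H → aldehyde.
  CH(C6H5): pendant –C6H5: benzene ring → arene.
  CH(CN): pendant –C≡N: nitrile.
  COOH: –COOH: carbonyl C bonded to –OH and C → carboxylic acid (the –OH is not a separate alcohol).

aldehyde, alkyne, arene, carboxylic acid, ketone, nitrile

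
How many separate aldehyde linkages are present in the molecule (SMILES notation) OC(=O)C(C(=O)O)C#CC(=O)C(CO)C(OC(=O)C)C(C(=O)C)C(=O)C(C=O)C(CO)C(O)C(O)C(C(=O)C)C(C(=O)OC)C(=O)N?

Taking each segment in turn:
  HOOC: –COOH: carbonyl C bonded to –OH and C → carboxylic acid (the –OH is not a separate alcohol).
  CH(COOH): pendant –COOH: carbonyl C bonded to C and –OH → carboxylic acid.
  C≡C: C≡C triple bond → alkyne.
  CO: –C(=O)– with carbon on both sides → ketone.
  CH(CH2OH): pendant –CH2OH on an sp³ backbone C → alcohol.
  CH(OCOCH3): pendant –OC(=O)CH3: an acyloxy group → ester.
  CH(COCH3): pendant –COCH3: carbonyl C bonded to two carbons → ketone.
  CO: –C(=O)– with carbon on both sides → ketone.
  CH(CHO): pendant –CHO: carbonyl C bonded to C and H → aldehyde.
  CH(CH2OH): pendant –CH2OH on an sp³ backbone C → alcohol.
  CH(OH): –OH on an sp³ carbon → alcohol (secondary).
  CH(OH): –OH on an sp³ carbon → alcohol (secondary).
  CH(COCH3): pendant –COCH3: carbonyl C bonded to two carbons → ketone.
  CH(COOCH3): pendant –COOCH3: carbonyl C bonded to C and –OCH3 → ester.
  CONH2: –C(=O)NH2: carbonyl C bonded to C and to N → amide (the N is not a separate amine).
Aldehyde appears at: CH(CHO) → 1.

1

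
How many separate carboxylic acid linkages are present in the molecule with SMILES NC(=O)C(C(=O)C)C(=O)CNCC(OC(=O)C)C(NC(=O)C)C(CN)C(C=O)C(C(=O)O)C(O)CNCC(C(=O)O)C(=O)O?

3

Taking each segment in turn:
  H2NCO: –C(=O)NH2: carbonyl C bonded to C and to N → amide (the N is not a separate amine).
  CH(COCH3): pendant –COCH3: carbonyl C bonded to two carbons → ketone.
  CO: –C(=O)– with carbon on both sides → ketone.
  CH2NHCH2: C–N–C with sp³ carbons and no adjacent C=O → amine (secondary).
  CH(OCOCH3): pendant –OC(=O)CH3: an acyloxy group → ester.
  CH(NHCOCH3): pendant –NHC(=O)CH3: N bonded to a carbonyl → amide (not amine).
  CH(CH2NH2): pendant –CH2NH2: N on sp³ C, no adjacent C=O → amine.
  CH(CHO): pendant –CHO: carbonyl C bonded to C and H → aldehyde.
  CH(COOH): pendant –COOH: carbonyl C bonded to C and –OH → carboxylic acid.
  CH(OH): –OH on an sp³ carbon → alcohol (secondary).
  CH2NHCH2: C–N–C with sp³ carbons and no adjacent C=O → amine (secondary).
  CH(COOH): pendant –COOH: carbonyl C bonded to C and –OH → carboxylic acid.
  COOH: –COOH: carbonyl C bonded to –OH and C → carboxylic acid (the –OH is not a separate alcohol).
Carboxylic acid appears at: CH(COOH), CH(COOH), COOH → 3.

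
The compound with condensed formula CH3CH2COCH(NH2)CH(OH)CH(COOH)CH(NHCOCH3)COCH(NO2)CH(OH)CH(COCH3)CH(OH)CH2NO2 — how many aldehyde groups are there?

–C(=O)– with carbon on both sides → ketone.
–NH2 on an sp³ carbon with no adjacent C=O → amine.
–OH on an sp³ carbon → alcohol (secondary).
pendant –COOH: carbonyl C bonded to C and –OH → carboxylic acid.
pendant –NHC(=O)CH3: N bonded to a carbonyl → amide (not amine).
–C(=O)– with carbon on both sides → ketone.
–NO2 on an sp³ carbon → nitro (the N=O is not a carbonyl).
–OH on an sp³ carbon → alcohol (secondary).
pendant –COCH3: carbonyl C bonded to two carbons → ketone.
–OH on an sp³ carbon → alcohol (secondary).
–NO2 on carbon → nitro group.
No segment is a aldehyde: CO is ketone, not aldehyde; CH(COOH) is carboxylic acid, not aldehyde; CO is ketone, not aldehyde. → 0.

0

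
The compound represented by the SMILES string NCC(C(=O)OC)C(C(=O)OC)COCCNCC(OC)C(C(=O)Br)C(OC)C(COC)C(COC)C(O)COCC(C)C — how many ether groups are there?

–NH2 on an sp³ carbon with no adjacent C=O → amine.
pendant –COOCH3: carbonyl C bonded to C and –OCH3 → ester.
pendant –COOCH3: carbonyl C bonded to C and –OCH3 → ester.
C–O–C with sp³ carbons on both sides and no adjacent C=O → ether.
C–N–C with sp³ carbons and no adjacent C=O → amine (secondary).
pendant –OCH3: C–O–C with sp³ C, no adjacent C=O → ether.
pendant –C(=O)X: carbonyl C bonded to C and halogen → acyl halide.
pendant –OCH3: C–O–C with sp³ C, no adjacent C=O → ether.
pendant –CH2OCH3: C–O–C linkage → ether.
pendant –CH2OCH3: C–O–C linkage → ether.
–OH on an sp³ carbon → alcohol (secondary).
C–O–C with sp³ carbons on both sides and no adjacent C=O → ether.
Ether appears at: CH2OCH2, CH(OCH3), CH(OCH3), CH(CH2OCH3), CH(CH2OCH3), CH2OCH2 → 6.

6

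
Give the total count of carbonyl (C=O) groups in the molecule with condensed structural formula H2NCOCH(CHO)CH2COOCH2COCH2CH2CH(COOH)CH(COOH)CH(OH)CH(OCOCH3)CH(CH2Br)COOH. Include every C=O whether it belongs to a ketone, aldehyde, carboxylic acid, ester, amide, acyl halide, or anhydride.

H2NCO: amide, 1 C=O (running total 1).
CH(CHO): aldehyde, 1 C=O (running total 2).
CH2COOCH2: ester, 1 C=O (running total 3).
CO: ketone, 1 C=O (running total 4).
CH(COOH): carboxylic acid, 1 C=O (running total 5).
CH(COOH): carboxylic acid, 1 C=O (running total 6).
CH(OCOCH3): ester, 1 C=O (running total 7).
COOH: carboxylic acid, 1 C=O (running total 8).

8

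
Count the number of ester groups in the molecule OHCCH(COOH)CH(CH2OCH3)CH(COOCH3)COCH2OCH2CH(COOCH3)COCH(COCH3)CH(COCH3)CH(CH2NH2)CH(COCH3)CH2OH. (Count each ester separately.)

2

Taking each segment in turn:
  OHC: terminal –CHO: carbonyl C bonded to H and C → aldehyde.
  CH(COOH): pendant –COOH: carbonyl C bonded to C and –OH → carboxylic acid.
  CH(CH2OCH3): pendant –CH2OCH3: C–O–C linkage → ether.
  CH(COOCH3): pendant –COOCH3: carbonyl C bonded to C and –OCH3 → ester.
  CO: –C(=O)– with carbon on both sides → ketone.
  CH2OCH2: C–O–C with sp³ carbons on both sides and no adjacent C=O → ether.
  CH(COOCH3): pendant –COOCH3: carbonyl C bonded to C and –OCH3 → ester.
  CO: –C(=O)– with carbon on both sides → ketone.
  CH(COCH3): pendant –COCH3: carbonyl C bonded to two carbons → ketone.
  CH(COCH3): pendant –COCH3: carbonyl C bonded to two carbons → ketone.
  CH(CH2NH2): pendant –CH2NH2: N on sp³ C, no adjacent C=O → amine.
  CH(COCH3): pendant –COCH3: carbonyl C bonded to two carbons → ketone.
  CH2OH: –OH on an sp³ carbon → alcohol.
Ester appears at: CH(COOCH3), CH(COOCH3) → 2.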